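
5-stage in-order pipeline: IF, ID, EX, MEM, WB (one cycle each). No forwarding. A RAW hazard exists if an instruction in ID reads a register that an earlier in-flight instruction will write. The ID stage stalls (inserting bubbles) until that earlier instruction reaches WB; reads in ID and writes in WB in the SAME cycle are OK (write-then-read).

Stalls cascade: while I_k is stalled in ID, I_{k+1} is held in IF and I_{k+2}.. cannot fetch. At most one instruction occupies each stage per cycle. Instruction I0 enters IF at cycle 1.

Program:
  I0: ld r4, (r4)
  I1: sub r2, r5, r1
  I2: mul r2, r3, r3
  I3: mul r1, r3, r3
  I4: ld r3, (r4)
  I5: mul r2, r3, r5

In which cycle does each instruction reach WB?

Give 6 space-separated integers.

Answer: 5 6 7 8 9 12

Derivation:
I0 ld r4 <- r4: IF@1 ID@2 stall=0 (-) EX@3 MEM@4 WB@5
I1 sub r2 <- r5,r1: IF@2 ID@3 stall=0 (-) EX@4 MEM@5 WB@6
I2 mul r2 <- r3,r3: IF@3 ID@4 stall=0 (-) EX@5 MEM@6 WB@7
I3 mul r1 <- r3,r3: IF@4 ID@5 stall=0 (-) EX@6 MEM@7 WB@8
I4 ld r3 <- r4: IF@5 ID@6 stall=0 (-) EX@7 MEM@8 WB@9
I5 mul r2 <- r3,r5: IF@6 ID@7 stall=2 (RAW on I4.r3 (WB@9)) EX@10 MEM@11 WB@12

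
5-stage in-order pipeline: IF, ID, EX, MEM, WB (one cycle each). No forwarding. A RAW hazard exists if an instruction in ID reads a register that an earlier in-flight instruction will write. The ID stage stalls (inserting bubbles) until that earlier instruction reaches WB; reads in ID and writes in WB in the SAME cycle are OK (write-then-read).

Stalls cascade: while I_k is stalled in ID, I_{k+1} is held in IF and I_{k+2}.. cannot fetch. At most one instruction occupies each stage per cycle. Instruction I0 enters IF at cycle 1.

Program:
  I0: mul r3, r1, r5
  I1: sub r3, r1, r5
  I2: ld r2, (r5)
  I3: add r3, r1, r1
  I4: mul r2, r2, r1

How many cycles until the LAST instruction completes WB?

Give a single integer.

Answer: 10

Derivation:
I0 mul r3 <- r1,r5: IF@1 ID@2 stall=0 (-) EX@3 MEM@4 WB@5
I1 sub r3 <- r1,r5: IF@2 ID@3 stall=0 (-) EX@4 MEM@5 WB@6
I2 ld r2 <- r5: IF@3 ID@4 stall=0 (-) EX@5 MEM@6 WB@7
I3 add r3 <- r1,r1: IF@4 ID@5 stall=0 (-) EX@6 MEM@7 WB@8
I4 mul r2 <- r2,r1: IF@5 ID@6 stall=1 (RAW on I2.r2 (WB@7)) EX@8 MEM@9 WB@10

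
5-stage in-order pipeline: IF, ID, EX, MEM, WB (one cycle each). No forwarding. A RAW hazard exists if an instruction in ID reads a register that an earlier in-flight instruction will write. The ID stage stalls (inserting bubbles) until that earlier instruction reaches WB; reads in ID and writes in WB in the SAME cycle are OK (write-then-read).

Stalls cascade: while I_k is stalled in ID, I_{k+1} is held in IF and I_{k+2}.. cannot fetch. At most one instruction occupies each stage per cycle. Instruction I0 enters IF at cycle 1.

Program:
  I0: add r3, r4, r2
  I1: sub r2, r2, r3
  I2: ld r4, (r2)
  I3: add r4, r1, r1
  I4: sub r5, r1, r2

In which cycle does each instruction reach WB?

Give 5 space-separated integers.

I0 add r3 <- r4,r2: IF@1 ID@2 stall=0 (-) EX@3 MEM@4 WB@5
I1 sub r2 <- r2,r3: IF@2 ID@3 stall=2 (RAW on I0.r3 (WB@5)) EX@6 MEM@7 WB@8
I2 ld r4 <- r2: IF@3 ID@6 stall=2 (RAW on I1.r2 (WB@8)) EX@9 MEM@10 WB@11
I3 add r4 <- r1,r1: IF@6 ID@9 stall=0 (-) EX@10 MEM@11 WB@12
I4 sub r5 <- r1,r2: IF@9 ID@10 stall=0 (-) EX@11 MEM@12 WB@13

Answer: 5 8 11 12 13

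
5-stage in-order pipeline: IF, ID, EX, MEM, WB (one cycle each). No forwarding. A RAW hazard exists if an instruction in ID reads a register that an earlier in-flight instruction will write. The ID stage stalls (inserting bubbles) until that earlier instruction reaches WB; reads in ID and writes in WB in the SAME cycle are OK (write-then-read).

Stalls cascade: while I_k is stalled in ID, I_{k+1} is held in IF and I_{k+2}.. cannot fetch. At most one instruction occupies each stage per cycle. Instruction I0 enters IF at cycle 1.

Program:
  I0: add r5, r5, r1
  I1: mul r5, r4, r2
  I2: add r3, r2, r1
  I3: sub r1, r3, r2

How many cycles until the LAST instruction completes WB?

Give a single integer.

I0 add r5 <- r5,r1: IF@1 ID@2 stall=0 (-) EX@3 MEM@4 WB@5
I1 mul r5 <- r4,r2: IF@2 ID@3 stall=0 (-) EX@4 MEM@5 WB@6
I2 add r3 <- r2,r1: IF@3 ID@4 stall=0 (-) EX@5 MEM@6 WB@7
I3 sub r1 <- r3,r2: IF@4 ID@5 stall=2 (RAW on I2.r3 (WB@7)) EX@8 MEM@9 WB@10

Answer: 10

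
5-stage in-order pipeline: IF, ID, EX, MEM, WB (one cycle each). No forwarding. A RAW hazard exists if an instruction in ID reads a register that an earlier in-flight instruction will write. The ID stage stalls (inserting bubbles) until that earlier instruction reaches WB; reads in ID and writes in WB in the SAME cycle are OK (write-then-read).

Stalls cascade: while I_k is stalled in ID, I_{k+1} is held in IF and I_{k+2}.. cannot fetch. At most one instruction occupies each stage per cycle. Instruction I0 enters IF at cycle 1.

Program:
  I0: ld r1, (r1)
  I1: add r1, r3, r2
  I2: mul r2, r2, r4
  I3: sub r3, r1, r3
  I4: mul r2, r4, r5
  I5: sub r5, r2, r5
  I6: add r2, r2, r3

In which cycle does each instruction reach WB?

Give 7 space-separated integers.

Answer: 5 6 7 9 10 13 14

Derivation:
I0 ld r1 <- r1: IF@1 ID@2 stall=0 (-) EX@3 MEM@4 WB@5
I1 add r1 <- r3,r2: IF@2 ID@3 stall=0 (-) EX@4 MEM@5 WB@6
I2 mul r2 <- r2,r4: IF@3 ID@4 stall=0 (-) EX@5 MEM@6 WB@7
I3 sub r3 <- r1,r3: IF@4 ID@5 stall=1 (RAW on I1.r1 (WB@6)) EX@7 MEM@8 WB@9
I4 mul r2 <- r4,r5: IF@5 ID@7 stall=0 (-) EX@8 MEM@9 WB@10
I5 sub r5 <- r2,r5: IF@7 ID@8 stall=2 (RAW on I4.r2 (WB@10)) EX@11 MEM@12 WB@13
I6 add r2 <- r2,r3: IF@8 ID@11 stall=0 (-) EX@12 MEM@13 WB@14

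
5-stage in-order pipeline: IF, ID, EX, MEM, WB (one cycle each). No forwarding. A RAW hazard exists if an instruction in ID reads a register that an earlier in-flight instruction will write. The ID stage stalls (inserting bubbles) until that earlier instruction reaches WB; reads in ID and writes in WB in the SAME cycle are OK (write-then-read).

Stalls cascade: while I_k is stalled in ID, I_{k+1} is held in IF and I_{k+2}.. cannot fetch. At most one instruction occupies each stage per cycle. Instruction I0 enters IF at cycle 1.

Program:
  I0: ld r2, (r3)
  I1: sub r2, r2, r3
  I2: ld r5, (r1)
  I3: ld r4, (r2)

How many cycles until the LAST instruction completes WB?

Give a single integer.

I0 ld r2 <- r3: IF@1 ID@2 stall=0 (-) EX@3 MEM@4 WB@5
I1 sub r2 <- r2,r3: IF@2 ID@3 stall=2 (RAW on I0.r2 (WB@5)) EX@6 MEM@7 WB@8
I2 ld r5 <- r1: IF@3 ID@6 stall=0 (-) EX@7 MEM@8 WB@9
I3 ld r4 <- r2: IF@6 ID@7 stall=1 (RAW on I1.r2 (WB@8)) EX@9 MEM@10 WB@11

Answer: 11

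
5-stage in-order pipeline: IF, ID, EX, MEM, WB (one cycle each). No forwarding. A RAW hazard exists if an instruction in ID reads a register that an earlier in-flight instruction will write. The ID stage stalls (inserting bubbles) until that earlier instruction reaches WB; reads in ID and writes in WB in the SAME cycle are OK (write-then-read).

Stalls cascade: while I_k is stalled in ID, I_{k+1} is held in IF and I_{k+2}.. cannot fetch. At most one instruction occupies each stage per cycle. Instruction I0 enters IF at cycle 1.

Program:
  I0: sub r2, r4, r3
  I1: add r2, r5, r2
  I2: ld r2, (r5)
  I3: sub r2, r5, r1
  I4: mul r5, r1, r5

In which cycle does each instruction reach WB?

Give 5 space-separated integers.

I0 sub r2 <- r4,r3: IF@1 ID@2 stall=0 (-) EX@3 MEM@4 WB@5
I1 add r2 <- r5,r2: IF@2 ID@3 stall=2 (RAW on I0.r2 (WB@5)) EX@6 MEM@7 WB@8
I2 ld r2 <- r5: IF@3 ID@6 stall=0 (-) EX@7 MEM@8 WB@9
I3 sub r2 <- r5,r1: IF@6 ID@7 stall=0 (-) EX@8 MEM@9 WB@10
I4 mul r5 <- r1,r5: IF@7 ID@8 stall=0 (-) EX@9 MEM@10 WB@11

Answer: 5 8 9 10 11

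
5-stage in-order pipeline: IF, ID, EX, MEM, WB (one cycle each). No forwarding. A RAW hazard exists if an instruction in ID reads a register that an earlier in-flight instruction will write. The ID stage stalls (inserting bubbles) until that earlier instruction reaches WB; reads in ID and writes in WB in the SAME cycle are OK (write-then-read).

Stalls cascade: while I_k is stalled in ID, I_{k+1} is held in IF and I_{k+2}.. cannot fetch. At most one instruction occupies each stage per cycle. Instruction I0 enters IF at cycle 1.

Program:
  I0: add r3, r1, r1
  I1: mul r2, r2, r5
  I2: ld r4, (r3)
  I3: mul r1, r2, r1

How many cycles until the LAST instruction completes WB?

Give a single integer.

Answer: 9

Derivation:
I0 add r3 <- r1,r1: IF@1 ID@2 stall=0 (-) EX@3 MEM@4 WB@5
I1 mul r2 <- r2,r5: IF@2 ID@3 stall=0 (-) EX@4 MEM@5 WB@6
I2 ld r4 <- r3: IF@3 ID@4 stall=1 (RAW on I0.r3 (WB@5)) EX@6 MEM@7 WB@8
I3 mul r1 <- r2,r1: IF@4 ID@6 stall=0 (-) EX@7 MEM@8 WB@9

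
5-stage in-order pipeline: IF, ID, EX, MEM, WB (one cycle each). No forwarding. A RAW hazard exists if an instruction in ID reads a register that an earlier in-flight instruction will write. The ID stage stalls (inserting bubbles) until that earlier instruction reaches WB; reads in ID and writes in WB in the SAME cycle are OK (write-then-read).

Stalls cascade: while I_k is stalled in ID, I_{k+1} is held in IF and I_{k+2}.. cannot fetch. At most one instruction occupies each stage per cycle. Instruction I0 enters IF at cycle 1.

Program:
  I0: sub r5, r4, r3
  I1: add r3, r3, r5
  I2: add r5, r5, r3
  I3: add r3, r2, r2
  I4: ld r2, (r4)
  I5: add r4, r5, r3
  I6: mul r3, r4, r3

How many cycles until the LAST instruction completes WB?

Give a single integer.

Answer: 18

Derivation:
I0 sub r5 <- r4,r3: IF@1 ID@2 stall=0 (-) EX@3 MEM@4 WB@5
I1 add r3 <- r3,r5: IF@2 ID@3 stall=2 (RAW on I0.r5 (WB@5)) EX@6 MEM@7 WB@8
I2 add r5 <- r5,r3: IF@3 ID@6 stall=2 (RAW on I1.r3 (WB@8)) EX@9 MEM@10 WB@11
I3 add r3 <- r2,r2: IF@6 ID@9 stall=0 (-) EX@10 MEM@11 WB@12
I4 ld r2 <- r4: IF@9 ID@10 stall=0 (-) EX@11 MEM@12 WB@13
I5 add r4 <- r5,r3: IF@10 ID@11 stall=1 (RAW on I3.r3 (WB@12)) EX@13 MEM@14 WB@15
I6 mul r3 <- r4,r3: IF@11 ID@13 stall=2 (RAW on I5.r4 (WB@15)) EX@16 MEM@17 WB@18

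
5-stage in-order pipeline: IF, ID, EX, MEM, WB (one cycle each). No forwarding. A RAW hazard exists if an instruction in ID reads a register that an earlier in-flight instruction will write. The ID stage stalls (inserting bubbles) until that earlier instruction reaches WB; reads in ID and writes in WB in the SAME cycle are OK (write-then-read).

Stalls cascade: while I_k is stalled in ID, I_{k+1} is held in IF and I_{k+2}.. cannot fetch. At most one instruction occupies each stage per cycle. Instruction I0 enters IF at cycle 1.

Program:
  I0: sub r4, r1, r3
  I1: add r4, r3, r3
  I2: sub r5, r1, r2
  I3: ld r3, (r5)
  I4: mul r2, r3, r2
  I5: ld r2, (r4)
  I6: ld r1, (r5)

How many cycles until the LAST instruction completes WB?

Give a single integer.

Answer: 15

Derivation:
I0 sub r4 <- r1,r3: IF@1 ID@2 stall=0 (-) EX@3 MEM@4 WB@5
I1 add r4 <- r3,r3: IF@2 ID@3 stall=0 (-) EX@4 MEM@5 WB@6
I2 sub r5 <- r1,r2: IF@3 ID@4 stall=0 (-) EX@5 MEM@6 WB@7
I3 ld r3 <- r5: IF@4 ID@5 stall=2 (RAW on I2.r5 (WB@7)) EX@8 MEM@9 WB@10
I4 mul r2 <- r3,r2: IF@5 ID@8 stall=2 (RAW on I3.r3 (WB@10)) EX@11 MEM@12 WB@13
I5 ld r2 <- r4: IF@8 ID@11 stall=0 (-) EX@12 MEM@13 WB@14
I6 ld r1 <- r5: IF@11 ID@12 stall=0 (-) EX@13 MEM@14 WB@15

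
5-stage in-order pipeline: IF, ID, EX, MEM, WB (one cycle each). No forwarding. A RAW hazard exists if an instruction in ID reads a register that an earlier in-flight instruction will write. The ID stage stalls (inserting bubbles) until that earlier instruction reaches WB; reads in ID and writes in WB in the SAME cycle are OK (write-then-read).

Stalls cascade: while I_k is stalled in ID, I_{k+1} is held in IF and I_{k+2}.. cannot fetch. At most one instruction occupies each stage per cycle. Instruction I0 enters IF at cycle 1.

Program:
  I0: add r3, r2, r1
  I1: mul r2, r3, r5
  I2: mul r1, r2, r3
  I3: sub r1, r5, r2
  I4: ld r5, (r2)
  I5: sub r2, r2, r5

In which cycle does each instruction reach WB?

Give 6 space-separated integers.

I0 add r3 <- r2,r1: IF@1 ID@2 stall=0 (-) EX@3 MEM@4 WB@5
I1 mul r2 <- r3,r5: IF@2 ID@3 stall=2 (RAW on I0.r3 (WB@5)) EX@6 MEM@7 WB@8
I2 mul r1 <- r2,r3: IF@3 ID@6 stall=2 (RAW on I1.r2 (WB@8)) EX@9 MEM@10 WB@11
I3 sub r1 <- r5,r2: IF@6 ID@9 stall=0 (-) EX@10 MEM@11 WB@12
I4 ld r5 <- r2: IF@9 ID@10 stall=0 (-) EX@11 MEM@12 WB@13
I5 sub r2 <- r2,r5: IF@10 ID@11 stall=2 (RAW on I4.r5 (WB@13)) EX@14 MEM@15 WB@16

Answer: 5 8 11 12 13 16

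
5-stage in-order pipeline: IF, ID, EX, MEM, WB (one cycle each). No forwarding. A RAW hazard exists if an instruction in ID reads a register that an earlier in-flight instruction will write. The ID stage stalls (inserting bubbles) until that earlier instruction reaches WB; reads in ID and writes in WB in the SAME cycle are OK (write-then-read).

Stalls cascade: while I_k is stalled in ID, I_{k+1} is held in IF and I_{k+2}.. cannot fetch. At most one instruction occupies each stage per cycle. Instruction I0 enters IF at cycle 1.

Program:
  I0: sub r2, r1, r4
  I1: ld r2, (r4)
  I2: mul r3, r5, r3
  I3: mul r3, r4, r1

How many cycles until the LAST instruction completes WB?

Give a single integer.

Answer: 8

Derivation:
I0 sub r2 <- r1,r4: IF@1 ID@2 stall=0 (-) EX@3 MEM@4 WB@5
I1 ld r2 <- r4: IF@2 ID@3 stall=0 (-) EX@4 MEM@5 WB@6
I2 mul r3 <- r5,r3: IF@3 ID@4 stall=0 (-) EX@5 MEM@6 WB@7
I3 mul r3 <- r4,r1: IF@4 ID@5 stall=0 (-) EX@6 MEM@7 WB@8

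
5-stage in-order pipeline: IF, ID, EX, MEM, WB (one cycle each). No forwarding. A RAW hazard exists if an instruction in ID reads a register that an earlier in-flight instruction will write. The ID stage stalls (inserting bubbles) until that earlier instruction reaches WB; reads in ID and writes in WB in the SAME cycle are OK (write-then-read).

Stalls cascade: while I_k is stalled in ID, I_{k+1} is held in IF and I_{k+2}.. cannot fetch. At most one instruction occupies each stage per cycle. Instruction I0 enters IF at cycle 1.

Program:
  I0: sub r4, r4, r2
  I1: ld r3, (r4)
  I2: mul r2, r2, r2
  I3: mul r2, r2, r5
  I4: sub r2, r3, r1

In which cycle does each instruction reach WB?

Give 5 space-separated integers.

I0 sub r4 <- r4,r2: IF@1 ID@2 stall=0 (-) EX@3 MEM@4 WB@5
I1 ld r3 <- r4: IF@2 ID@3 stall=2 (RAW on I0.r4 (WB@5)) EX@6 MEM@7 WB@8
I2 mul r2 <- r2,r2: IF@3 ID@6 stall=0 (-) EX@7 MEM@8 WB@9
I3 mul r2 <- r2,r5: IF@6 ID@7 stall=2 (RAW on I2.r2 (WB@9)) EX@10 MEM@11 WB@12
I4 sub r2 <- r3,r1: IF@7 ID@10 stall=0 (-) EX@11 MEM@12 WB@13

Answer: 5 8 9 12 13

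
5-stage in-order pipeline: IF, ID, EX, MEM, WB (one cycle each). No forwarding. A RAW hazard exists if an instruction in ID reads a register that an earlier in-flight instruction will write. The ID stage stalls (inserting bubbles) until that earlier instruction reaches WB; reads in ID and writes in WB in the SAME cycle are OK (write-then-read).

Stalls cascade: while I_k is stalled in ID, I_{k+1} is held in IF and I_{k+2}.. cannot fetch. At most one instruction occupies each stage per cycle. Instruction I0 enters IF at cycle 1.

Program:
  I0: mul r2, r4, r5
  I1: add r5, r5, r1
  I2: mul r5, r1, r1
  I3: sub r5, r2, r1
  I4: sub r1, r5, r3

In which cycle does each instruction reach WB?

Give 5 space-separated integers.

Answer: 5 6 7 8 11

Derivation:
I0 mul r2 <- r4,r5: IF@1 ID@2 stall=0 (-) EX@3 MEM@4 WB@5
I1 add r5 <- r5,r1: IF@2 ID@3 stall=0 (-) EX@4 MEM@5 WB@6
I2 mul r5 <- r1,r1: IF@3 ID@4 stall=0 (-) EX@5 MEM@6 WB@7
I3 sub r5 <- r2,r1: IF@4 ID@5 stall=0 (-) EX@6 MEM@7 WB@8
I4 sub r1 <- r5,r3: IF@5 ID@6 stall=2 (RAW on I3.r5 (WB@8)) EX@9 MEM@10 WB@11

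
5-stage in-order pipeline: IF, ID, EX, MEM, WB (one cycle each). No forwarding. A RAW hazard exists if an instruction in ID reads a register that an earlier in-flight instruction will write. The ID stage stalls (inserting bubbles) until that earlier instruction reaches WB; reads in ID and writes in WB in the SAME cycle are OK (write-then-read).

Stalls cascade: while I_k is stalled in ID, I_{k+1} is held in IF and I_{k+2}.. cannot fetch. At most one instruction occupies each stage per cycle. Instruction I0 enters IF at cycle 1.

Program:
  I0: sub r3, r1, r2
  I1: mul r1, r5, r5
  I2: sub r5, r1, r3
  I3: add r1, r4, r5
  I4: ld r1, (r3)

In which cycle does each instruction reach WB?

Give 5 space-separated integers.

I0 sub r3 <- r1,r2: IF@1 ID@2 stall=0 (-) EX@3 MEM@4 WB@5
I1 mul r1 <- r5,r5: IF@2 ID@3 stall=0 (-) EX@4 MEM@5 WB@6
I2 sub r5 <- r1,r3: IF@3 ID@4 stall=2 (RAW on I1.r1 (WB@6)) EX@7 MEM@8 WB@9
I3 add r1 <- r4,r5: IF@4 ID@7 stall=2 (RAW on I2.r5 (WB@9)) EX@10 MEM@11 WB@12
I4 ld r1 <- r3: IF@7 ID@10 stall=0 (-) EX@11 MEM@12 WB@13

Answer: 5 6 9 12 13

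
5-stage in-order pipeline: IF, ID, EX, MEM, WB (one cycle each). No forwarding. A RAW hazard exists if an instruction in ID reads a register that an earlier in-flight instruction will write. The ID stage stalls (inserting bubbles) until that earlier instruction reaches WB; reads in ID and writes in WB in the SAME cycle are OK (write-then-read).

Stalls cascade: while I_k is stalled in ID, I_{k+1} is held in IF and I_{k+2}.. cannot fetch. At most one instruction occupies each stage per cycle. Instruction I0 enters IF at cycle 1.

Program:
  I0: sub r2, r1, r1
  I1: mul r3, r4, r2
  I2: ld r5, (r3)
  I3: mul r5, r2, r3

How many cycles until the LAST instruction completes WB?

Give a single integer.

Answer: 12

Derivation:
I0 sub r2 <- r1,r1: IF@1 ID@2 stall=0 (-) EX@3 MEM@4 WB@5
I1 mul r3 <- r4,r2: IF@2 ID@3 stall=2 (RAW on I0.r2 (WB@5)) EX@6 MEM@7 WB@8
I2 ld r5 <- r3: IF@3 ID@6 stall=2 (RAW on I1.r3 (WB@8)) EX@9 MEM@10 WB@11
I3 mul r5 <- r2,r3: IF@6 ID@9 stall=0 (-) EX@10 MEM@11 WB@12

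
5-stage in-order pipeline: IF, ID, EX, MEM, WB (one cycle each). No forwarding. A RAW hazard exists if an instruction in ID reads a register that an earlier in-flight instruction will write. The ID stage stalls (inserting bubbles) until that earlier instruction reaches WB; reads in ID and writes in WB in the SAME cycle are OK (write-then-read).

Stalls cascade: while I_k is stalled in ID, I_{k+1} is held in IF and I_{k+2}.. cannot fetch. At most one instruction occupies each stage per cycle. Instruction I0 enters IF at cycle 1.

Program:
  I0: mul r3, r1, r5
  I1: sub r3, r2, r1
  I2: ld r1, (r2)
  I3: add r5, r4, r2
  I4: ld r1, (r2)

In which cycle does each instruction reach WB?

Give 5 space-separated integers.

I0 mul r3 <- r1,r5: IF@1 ID@2 stall=0 (-) EX@3 MEM@4 WB@5
I1 sub r3 <- r2,r1: IF@2 ID@3 stall=0 (-) EX@4 MEM@5 WB@6
I2 ld r1 <- r2: IF@3 ID@4 stall=0 (-) EX@5 MEM@6 WB@7
I3 add r5 <- r4,r2: IF@4 ID@5 stall=0 (-) EX@6 MEM@7 WB@8
I4 ld r1 <- r2: IF@5 ID@6 stall=0 (-) EX@7 MEM@8 WB@9

Answer: 5 6 7 8 9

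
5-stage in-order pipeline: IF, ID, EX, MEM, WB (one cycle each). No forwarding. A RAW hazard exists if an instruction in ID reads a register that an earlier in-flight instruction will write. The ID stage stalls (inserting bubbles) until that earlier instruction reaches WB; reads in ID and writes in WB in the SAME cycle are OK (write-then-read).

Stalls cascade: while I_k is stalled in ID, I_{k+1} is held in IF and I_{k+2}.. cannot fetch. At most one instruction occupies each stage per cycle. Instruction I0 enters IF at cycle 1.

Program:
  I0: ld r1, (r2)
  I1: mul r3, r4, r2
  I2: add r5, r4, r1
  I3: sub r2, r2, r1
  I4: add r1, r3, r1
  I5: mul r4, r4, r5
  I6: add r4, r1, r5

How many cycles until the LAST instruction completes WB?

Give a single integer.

I0 ld r1 <- r2: IF@1 ID@2 stall=0 (-) EX@3 MEM@4 WB@5
I1 mul r3 <- r4,r2: IF@2 ID@3 stall=0 (-) EX@4 MEM@5 WB@6
I2 add r5 <- r4,r1: IF@3 ID@4 stall=1 (RAW on I0.r1 (WB@5)) EX@6 MEM@7 WB@8
I3 sub r2 <- r2,r1: IF@4 ID@6 stall=0 (-) EX@7 MEM@8 WB@9
I4 add r1 <- r3,r1: IF@6 ID@7 stall=0 (-) EX@8 MEM@9 WB@10
I5 mul r4 <- r4,r5: IF@7 ID@8 stall=0 (-) EX@9 MEM@10 WB@11
I6 add r4 <- r1,r5: IF@8 ID@9 stall=1 (RAW on I4.r1 (WB@10)) EX@11 MEM@12 WB@13

Answer: 13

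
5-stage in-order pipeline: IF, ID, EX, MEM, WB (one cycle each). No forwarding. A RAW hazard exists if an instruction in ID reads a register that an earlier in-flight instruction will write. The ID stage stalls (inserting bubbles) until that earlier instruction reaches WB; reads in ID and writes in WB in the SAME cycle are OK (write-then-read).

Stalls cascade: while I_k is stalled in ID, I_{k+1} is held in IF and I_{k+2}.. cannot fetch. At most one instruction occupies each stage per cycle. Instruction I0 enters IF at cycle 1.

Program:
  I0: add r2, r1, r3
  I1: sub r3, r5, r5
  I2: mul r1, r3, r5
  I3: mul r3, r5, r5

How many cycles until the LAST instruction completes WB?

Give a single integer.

I0 add r2 <- r1,r3: IF@1 ID@2 stall=0 (-) EX@3 MEM@4 WB@5
I1 sub r3 <- r5,r5: IF@2 ID@3 stall=0 (-) EX@4 MEM@5 WB@6
I2 mul r1 <- r3,r5: IF@3 ID@4 stall=2 (RAW on I1.r3 (WB@6)) EX@7 MEM@8 WB@9
I3 mul r3 <- r5,r5: IF@4 ID@7 stall=0 (-) EX@8 MEM@9 WB@10

Answer: 10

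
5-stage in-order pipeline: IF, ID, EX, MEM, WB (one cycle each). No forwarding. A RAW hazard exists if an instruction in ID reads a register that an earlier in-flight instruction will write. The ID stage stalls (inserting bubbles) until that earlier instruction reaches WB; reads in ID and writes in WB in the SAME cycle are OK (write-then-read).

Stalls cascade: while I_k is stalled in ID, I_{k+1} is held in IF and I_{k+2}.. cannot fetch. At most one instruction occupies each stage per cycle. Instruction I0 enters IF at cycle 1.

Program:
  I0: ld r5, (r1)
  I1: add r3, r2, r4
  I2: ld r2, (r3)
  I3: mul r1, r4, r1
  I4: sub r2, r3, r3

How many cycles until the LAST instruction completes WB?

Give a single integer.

Answer: 11

Derivation:
I0 ld r5 <- r1: IF@1 ID@2 stall=0 (-) EX@3 MEM@4 WB@5
I1 add r3 <- r2,r4: IF@2 ID@3 stall=0 (-) EX@4 MEM@5 WB@6
I2 ld r2 <- r3: IF@3 ID@4 stall=2 (RAW on I1.r3 (WB@6)) EX@7 MEM@8 WB@9
I3 mul r1 <- r4,r1: IF@4 ID@7 stall=0 (-) EX@8 MEM@9 WB@10
I4 sub r2 <- r3,r3: IF@7 ID@8 stall=0 (-) EX@9 MEM@10 WB@11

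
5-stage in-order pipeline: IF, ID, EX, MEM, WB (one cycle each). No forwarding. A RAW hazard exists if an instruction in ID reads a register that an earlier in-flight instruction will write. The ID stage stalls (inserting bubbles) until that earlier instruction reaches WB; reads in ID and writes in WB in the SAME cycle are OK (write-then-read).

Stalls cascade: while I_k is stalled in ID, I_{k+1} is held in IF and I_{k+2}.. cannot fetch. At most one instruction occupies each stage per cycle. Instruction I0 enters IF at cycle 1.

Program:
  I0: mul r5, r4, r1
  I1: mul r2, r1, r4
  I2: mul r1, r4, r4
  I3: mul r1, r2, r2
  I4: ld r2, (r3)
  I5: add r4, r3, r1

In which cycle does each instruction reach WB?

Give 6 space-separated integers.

Answer: 5 6 7 9 10 12

Derivation:
I0 mul r5 <- r4,r1: IF@1 ID@2 stall=0 (-) EX@3 MEM@4 WB@5
I1 mul r2 <- r1,r4: IF@2 ID@3 stall=0 (-) EX@4 MEM@5 WB@6
I2 mul r1 <- r4,r4: IF@3 ID@4 stall=0 (-) EX@5 MEM@6 WB@7
I3 mul r1 <- r2,r2: IF@4 ID@5 stall=1 (RAW on I1.r2 (WB@6)) EX@7 MEM@8 WB@9
I4 ld r2 <- r3: IF@5 ID@7 stall=0 (-) EX@8 MEM@9 WB@10
I5 add r4 <- r3,r1: IF@7 ID@8 stall=1 (RAW on I3.r1 (WB@9)) EX@10 MEM@11 WB@12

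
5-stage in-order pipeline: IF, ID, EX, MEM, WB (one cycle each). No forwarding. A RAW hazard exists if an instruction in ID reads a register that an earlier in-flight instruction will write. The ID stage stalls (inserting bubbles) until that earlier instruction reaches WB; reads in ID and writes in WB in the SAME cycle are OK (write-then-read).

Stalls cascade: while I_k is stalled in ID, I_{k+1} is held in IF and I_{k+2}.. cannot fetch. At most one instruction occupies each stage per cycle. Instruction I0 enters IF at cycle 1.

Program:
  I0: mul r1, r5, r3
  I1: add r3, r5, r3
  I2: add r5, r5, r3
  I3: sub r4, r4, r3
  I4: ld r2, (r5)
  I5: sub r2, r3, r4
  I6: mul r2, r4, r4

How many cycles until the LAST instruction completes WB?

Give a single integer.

I0 mul r1 <- r5,r3: IF@1 ID@2 stall=0 (-) EX@3 MEM@4 WB@5
I1 add r3 <- r5,r3: IF@2 ID@3 stall=0 (-) EX@4 MEM@5 WB@6
I2 add r5 <- r5,r3: IF@3 ID@4 stall=2 (RAW on I1.r3 (WB@6)) EX@7 MEM@8 WB@9
I3 sub r4 <- r4,r3: IF@4 ID@7 stall=0 (-) EX@8 MEM@9 WB@10
I4 ld r2 <- r5: IF@7 ID@8 stall=1 (RAW on I2.r5 (WB@9)) EX@10 MEM@11 WB@12
I5 sub r2 <- r3,r4: IF@8 ID@10 stall=0 (-) EX@11 MEM@12 WB@13
I6 mul r2 <- r4,r4: IF@10 ID@11 stall=0 (-) EX@12 MEM@13 WB@14

Answer: 14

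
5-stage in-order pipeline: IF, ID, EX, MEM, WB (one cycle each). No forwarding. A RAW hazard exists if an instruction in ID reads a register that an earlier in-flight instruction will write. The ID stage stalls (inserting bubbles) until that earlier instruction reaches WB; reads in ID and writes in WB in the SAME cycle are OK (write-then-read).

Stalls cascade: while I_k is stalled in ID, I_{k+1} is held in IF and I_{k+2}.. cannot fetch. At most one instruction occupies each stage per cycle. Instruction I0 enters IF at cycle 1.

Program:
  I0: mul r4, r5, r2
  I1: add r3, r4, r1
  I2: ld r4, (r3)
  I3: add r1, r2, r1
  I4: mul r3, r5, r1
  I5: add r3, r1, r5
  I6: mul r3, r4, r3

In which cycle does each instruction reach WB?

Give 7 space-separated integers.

I0 mul r4 <- r5,r2: IF@1 ID@2 stall=0 (-) EX@3 MEM@4 WB@5
I1 add r3 <- r4,r1: IF@2 ID@3 stall=2 (RAW on I0.r4 (WB@5)) EX@6 MEM@7 WB@8
I2 ld r4 <- r3: IF@3 ID@6 stall=2 (RAW on I1.r3 (WB@8)) EX@9 MEM@10 WB@11
I3 add r1 <- r2,r1: IF@6 ID@9 stall=0 (-) EX@10 MEM@11 WB@12
I4 mul r3 <- r5,r1: IF@9 ID@10 stall=2 (RAW on I3.r1 (WB@12)) EX@13 MEM@14 WB@15
I5 add r3 <- r1,r5: IF@10 ID@13 stall=0 (-) EX@14 MEM@15 WB@16
I6 mul r3 <- r4,r3: IF@13 ID@14 stall=2 (RAW on I5.r3 (WB@16)) EX@17 MEM@18 WB@19

Answer: 5 8 11 12 15 16 19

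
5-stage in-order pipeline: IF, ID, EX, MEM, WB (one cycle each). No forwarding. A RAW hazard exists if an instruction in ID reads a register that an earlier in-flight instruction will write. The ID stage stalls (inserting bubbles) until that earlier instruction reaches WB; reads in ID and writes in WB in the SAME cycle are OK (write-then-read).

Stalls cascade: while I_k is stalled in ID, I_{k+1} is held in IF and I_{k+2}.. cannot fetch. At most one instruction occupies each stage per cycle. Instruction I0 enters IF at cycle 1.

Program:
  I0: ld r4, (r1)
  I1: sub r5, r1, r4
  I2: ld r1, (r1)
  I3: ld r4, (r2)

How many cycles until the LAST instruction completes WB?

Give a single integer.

I0 ld r4 <- r1: IF@1 ID@2 stall=0 (-) EX@3 MEM@4 WB@5
I1 sub r5 <- r1,r4: IF@2 ID@3 stall=2 (RAW on I0.r4 (WB@5)) EX@6 MEM@7 WB@8
I2 ld r1 <- r1: IF@3 ID@6 stall=0 (-) EX@7 MEM@8 WB@9
I3 ld r4 <- r2: IF@6 ID@7 stall=0 (-) EX@8 MEM@9 WB@10

Answer: 10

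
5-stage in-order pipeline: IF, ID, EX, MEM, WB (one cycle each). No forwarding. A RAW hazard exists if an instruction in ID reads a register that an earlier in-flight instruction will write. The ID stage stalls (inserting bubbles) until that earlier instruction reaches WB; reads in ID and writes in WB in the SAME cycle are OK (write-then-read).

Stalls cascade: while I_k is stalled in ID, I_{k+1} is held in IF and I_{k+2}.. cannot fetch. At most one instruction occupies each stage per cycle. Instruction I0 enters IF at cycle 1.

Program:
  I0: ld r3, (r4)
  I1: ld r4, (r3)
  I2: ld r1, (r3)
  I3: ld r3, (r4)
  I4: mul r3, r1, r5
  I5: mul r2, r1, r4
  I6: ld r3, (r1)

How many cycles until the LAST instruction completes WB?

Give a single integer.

I0 ld r3 <- r4: IF@1 ID@2 stall=0 (-) EX@3 MEM@4 WB@5
I1 ld r4 <- r3: IF@2 ID@3 stall=2 (RAW on I0.r3 (WB@5)) EX@6 MEM@7 WB@8
I2 ld r1 <- r3: IF@3 ID@6 stall=0 (-) EX@7 MEM@8 WB@9
I3 ld r3 <- r4: IF@6 ID@7 stall=1 (RAW on I1.r4 (WB@8)) EX@9 MEM@10 WB@11
I4 mul r3 <- r1,r5: IF@7 ID@9 stall=0 (-) EX@10 MEM@11 WB@12
I5 mul r2 <- r1,r4: IF@9 ID@10 stall=0 (-) EX@11 MEM@12 WB@13
I6 ld r3 <- r1: IF@10 ID@11 stall=0 (-) EX@12 MEM@13 WB@14

Answer: 14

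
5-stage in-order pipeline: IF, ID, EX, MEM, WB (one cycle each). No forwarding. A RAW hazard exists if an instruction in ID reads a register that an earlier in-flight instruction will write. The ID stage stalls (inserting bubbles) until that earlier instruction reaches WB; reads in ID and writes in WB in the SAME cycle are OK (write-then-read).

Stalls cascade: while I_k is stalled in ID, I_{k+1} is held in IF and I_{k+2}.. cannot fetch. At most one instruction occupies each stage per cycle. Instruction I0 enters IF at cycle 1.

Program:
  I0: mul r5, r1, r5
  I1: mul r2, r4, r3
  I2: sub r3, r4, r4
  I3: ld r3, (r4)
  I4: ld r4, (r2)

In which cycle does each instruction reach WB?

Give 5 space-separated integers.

Answer: 5 6 7 8 9

Derivation:
I0 mul r5 <- r1,r5: IF@1 ID@2 stall=0 (-) EX@3 MEM@4 WB@5
I1 mul r2 <- r4,r3: IF@2 ID@3 stall=0 (-) EX@4 MEM@5 WB@6
I2 sub r3 <- r4,r4: IF@3 ID@4 stall=0 (-) EX@5 MEM@6 WB@7
I3 ld r3 <- r4: IF@4 ID@5 stall=0 (-) EX@6 MEM@7 WB@8
I4 ld r4 <- r2: IF@5 ID@6 stall=0 (-) EX@7 MEM@8 WB@9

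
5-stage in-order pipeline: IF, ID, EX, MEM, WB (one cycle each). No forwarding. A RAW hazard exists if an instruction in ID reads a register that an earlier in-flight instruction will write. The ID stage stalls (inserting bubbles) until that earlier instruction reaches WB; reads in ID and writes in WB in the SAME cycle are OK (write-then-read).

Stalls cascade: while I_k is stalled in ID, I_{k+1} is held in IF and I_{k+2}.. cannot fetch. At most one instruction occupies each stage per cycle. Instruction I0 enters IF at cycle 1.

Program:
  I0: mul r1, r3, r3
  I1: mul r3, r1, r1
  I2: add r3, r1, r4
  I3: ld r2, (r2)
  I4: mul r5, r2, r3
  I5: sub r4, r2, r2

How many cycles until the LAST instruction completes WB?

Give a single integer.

I0 mul r1 <- r3,r3: IF@1 ID@2 stall=0 (-) EX@3 MEM@4 WB@5
I1 mul r3 <- r1,r1: IF@2 ID@3 stall=2 (RAW on I0.r1 (WB@5)) EX@6 MEM@7 WB@8
I2 add r3 <- r1,r4: IF@3 ID@6 stall=0 (-) EX@7 MEM@8 WB@9
I3 ld r2 <- r2: IF@6 ID@7 stall=0 (-) EX@8 MEM@9 WB@10
I4 mul r5 <- r2,r3: IF@7 ID@8 stall=2 (RAW on I3.r2 (WB@10)) EX@11 MEM@12 WB@13
I5 sub r4 <- r2,r2: IF@8 ID@11 stall=0 (-) EX@12 MEM@13 WB@14

Answer: 14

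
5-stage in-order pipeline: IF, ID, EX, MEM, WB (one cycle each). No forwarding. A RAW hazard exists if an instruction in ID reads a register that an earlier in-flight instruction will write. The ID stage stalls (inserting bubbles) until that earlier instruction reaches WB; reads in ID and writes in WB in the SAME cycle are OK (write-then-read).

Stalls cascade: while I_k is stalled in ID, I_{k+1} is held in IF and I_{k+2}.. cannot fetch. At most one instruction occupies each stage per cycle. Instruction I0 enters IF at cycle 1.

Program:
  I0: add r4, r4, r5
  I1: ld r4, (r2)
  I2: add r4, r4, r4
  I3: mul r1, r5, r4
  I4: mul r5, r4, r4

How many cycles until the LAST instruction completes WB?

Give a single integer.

Answer: 13

Derivation:
I0 add r4 <- r4,r5: IF@1 ID@2 stall=0 (-) EX@3 MEM@4 WB@5
I1 ld r4 <- r2: IF@2 ID@3 stall=0 (-) EX@4 MEM@5 WB@6
I2 add r4 <- r4,r4: IF@3 ID@4 stall=2 (RAW on I1.r4 (WB@6)) EX@7 MEM@8 WB@9
I3 mul r1 <- r5,r4: IF@4 ID@7 stall=2 (RAW on I2.r4 (WB@9)) EX@10 MEM@11 WB@12
I4 mul r5 <- r4,r4: IF@7 ID@10 stall=0 (-) EX@11 MEM@12 WB@13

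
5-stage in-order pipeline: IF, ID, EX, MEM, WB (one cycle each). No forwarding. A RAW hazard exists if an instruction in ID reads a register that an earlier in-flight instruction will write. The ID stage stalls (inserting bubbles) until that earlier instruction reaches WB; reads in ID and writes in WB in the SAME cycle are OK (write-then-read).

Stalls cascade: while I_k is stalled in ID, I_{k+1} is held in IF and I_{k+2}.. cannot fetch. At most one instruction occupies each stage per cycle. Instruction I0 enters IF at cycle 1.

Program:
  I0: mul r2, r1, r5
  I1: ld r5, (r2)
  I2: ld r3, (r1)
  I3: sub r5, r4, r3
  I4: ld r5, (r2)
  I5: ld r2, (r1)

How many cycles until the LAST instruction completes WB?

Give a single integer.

Answer: 14

Derivation:
I0 mul r2 <- r1,r5: IF@1 ID@2 stall=0 (-) EX@3 MEM@4 WB@5
I1 ld r5 <- r2: IF@2 ID@3 stall=2 (RAW on I0.r2 (WB@5)) EX@6 MEM@7 WB@8
I2 ld r3 <- r1: IF@3 ID@6 stall=0 (-) EX@7 MEM@8 WB@9
I3 sub r5 <- r4,r3: IF@6 ID@7 stall=2 (RAW on I2.r3 (WB@9)) EX@10 MEM@11 WB@12
I4 ld r5 <- r2: IF@7 ID@10 stall=0 (-) EX@11 MEM@12 WB@13
I5 ld r2 <- r1: IF@10 ID@11 stall=0 (-) EX@12 MEM@13 WB@14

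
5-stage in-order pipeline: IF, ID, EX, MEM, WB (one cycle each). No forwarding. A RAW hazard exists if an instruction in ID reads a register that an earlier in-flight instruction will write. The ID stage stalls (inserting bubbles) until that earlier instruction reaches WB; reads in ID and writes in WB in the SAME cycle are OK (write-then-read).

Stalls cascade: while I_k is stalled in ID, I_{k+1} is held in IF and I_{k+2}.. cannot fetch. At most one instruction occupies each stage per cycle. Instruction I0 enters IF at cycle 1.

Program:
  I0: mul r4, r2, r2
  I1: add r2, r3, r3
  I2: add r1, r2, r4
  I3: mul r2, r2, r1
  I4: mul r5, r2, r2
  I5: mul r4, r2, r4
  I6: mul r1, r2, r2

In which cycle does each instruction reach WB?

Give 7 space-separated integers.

I0 mul r4 <- r2,r2: IF@1 ID@2 stall=0 (-) EX@3 MEM@4 WB@5
I1 add r2 <- r3,r3: IF@2 ID@3 stall=0 (-) EX@4 MEM@5 WB@6
I2 add r1 <- r2,r4: IF@3 ID@4 stall=2 (RAW on I1.r2 (WB@6)) EX@7 MEM@8 WB@9
I3 mul r2 <- r2,r1: IF@4 ID@7 stall=2 (RAW on I2.r1 (WB@9)) EX@10 MEM@11 WB@12
I4 mul r5 <- r2,r2: IF@7 ID@10 stall=2 (RAW on I3.r2 (WB@12)) EX@13 MEM@14 WB@15
I5 mul r4 <- r2,r4: IF@10 ID@13 stall=0 (-) EX@14 MEM@15 WB@16
I6 mul r1 <- r2,r2: IF@13 ID@14 stall=0 (-) EX@15 MEM@16 WB@17

Answer: 5 6 9 12 15 16 17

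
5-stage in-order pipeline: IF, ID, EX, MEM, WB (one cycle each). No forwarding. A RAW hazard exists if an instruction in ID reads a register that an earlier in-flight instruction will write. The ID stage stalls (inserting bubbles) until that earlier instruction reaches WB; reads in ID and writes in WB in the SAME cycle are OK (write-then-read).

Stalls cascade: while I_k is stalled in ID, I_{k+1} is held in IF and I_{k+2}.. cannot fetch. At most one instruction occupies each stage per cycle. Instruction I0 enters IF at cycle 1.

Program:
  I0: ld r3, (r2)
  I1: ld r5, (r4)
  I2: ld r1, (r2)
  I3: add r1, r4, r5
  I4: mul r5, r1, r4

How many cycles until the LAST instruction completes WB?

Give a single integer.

I0 ld r3 <- r2: IF@1 ID@2 stall=0 (-) EX@3 MEM@4 WB@5
I1 ld r5 <- r4: IF@2 ID@3 stall=0 (-) EX@4 MEM@5 WB@6
I2 ld r1 <- r2: IF@3 ID@4 stall=0 (-) EX@5 MEM@6 WB@7
I3 add r1 <- r4,r5: IF@4 ID@5 stall=1 (RAW on I1.r5 (WB@6)) EX@7 MEM@8 WB@9
I4 mul r5 <- r1,r4: IF@5 ID@7 stall=2 (RAW on I3.r1 (WB@9)) EX@10 MEM@11 WB@12

Answer: 12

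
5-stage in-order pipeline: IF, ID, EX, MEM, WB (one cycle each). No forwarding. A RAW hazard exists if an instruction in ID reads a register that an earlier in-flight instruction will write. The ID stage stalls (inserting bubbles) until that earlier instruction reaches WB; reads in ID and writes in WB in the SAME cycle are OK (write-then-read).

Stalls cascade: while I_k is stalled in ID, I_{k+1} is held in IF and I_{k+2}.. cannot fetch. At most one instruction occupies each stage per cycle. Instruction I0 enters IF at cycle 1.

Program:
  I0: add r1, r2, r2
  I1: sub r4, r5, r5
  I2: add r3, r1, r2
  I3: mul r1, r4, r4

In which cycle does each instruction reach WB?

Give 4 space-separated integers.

Answer: 5 6 8 9

Derivation:
I0 add r1 <- r2,r2: IF@1 ID@2 stall=0 (-) EX@3 MEM@4 WB@5
I1 sub r4 <- r5,r5: IF@2 ID@3 stall=0 (-) EX@4 MEM@5 WB@6
I2 add r3 <- r1,r2: IF@3 ID@4 stall=1 (RAW on I0.r1 (WB@5)) EX@6 MEM@7 WB@8
I3 mul r1 <- r4,r4: IF@4 ID@6 stall=0 (-) EX@7 MEM@8 WB@9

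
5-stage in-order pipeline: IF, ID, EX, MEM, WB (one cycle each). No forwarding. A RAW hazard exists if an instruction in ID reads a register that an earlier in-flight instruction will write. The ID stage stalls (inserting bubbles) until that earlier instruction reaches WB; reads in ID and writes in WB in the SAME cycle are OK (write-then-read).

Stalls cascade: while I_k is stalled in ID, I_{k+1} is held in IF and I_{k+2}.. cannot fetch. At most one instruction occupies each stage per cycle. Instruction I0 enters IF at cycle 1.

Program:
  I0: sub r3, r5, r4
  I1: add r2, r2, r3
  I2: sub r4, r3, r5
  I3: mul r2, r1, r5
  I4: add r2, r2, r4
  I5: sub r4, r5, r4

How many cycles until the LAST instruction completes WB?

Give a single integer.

Answer: 14

Derivation:
I0 sub r3 <- r5,r4: IF@1 ID@2 stall=0 (-) EX@3 MEM@4 WB@5
I1 add r2 <- r2,r3: IF@2 ID@3 stall=2 (RAW on I0.r3 (WB@5)) EX@6 MEM@7 WB@8
I2 sub r4 <- r3,r5: IF@3 ID@6 stall=0 (-) EX@7 MEM@8 WB@9
I3 mul r2 <- r1,r5: IF@6 ID@7 stall=0 (-) EX@8 MEM@9 WB@10
I4 add r2 <- r2,r4: IF@7 ID@8 stall=2 (RAW on I3.r2 (WB@10)) EX@11 MEM@12 WB@13
I5 sub r4 <- r5,r4: IF@8 ID@11 stall=0 (-) EX@12 MEM@13 WB@14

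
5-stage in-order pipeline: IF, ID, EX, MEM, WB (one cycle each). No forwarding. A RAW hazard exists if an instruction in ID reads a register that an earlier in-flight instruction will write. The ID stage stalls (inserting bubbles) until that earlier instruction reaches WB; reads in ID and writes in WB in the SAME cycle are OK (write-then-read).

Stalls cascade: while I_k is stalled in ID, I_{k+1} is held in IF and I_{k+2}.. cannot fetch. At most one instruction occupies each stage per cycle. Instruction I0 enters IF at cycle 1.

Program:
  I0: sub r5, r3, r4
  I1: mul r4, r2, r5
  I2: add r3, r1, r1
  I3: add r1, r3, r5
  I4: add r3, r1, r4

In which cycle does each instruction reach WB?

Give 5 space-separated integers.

I0 sub r5 <- r3,r4: IF@1 ID@2 stall=0 (-) EX@3 MEM@4 WB@5
I1 mul r4 <- r2,r5: IF@2 ID@3 stall=2 (RAW on I0.r5 (WB@5)) EX@6 MEM@7 WB@8
I2 add r3 <- r1,r1: IF@3 ID@6 stall=0 (-) EX@7 MEM@8 WB@9
I3 add r1 <- r3,r5: IF@6 ID@7 stall=2 (RAW on I2.r3 (WB@9)) EX@10 MEM@11 WB@12
I4 add r3 <- r1,r4: IF@7 ID@10 stall=2 (RAW on I3.r1 (WB@12)) EX@13 MEM@14 WB@15

Answer: 5 8 9 12 15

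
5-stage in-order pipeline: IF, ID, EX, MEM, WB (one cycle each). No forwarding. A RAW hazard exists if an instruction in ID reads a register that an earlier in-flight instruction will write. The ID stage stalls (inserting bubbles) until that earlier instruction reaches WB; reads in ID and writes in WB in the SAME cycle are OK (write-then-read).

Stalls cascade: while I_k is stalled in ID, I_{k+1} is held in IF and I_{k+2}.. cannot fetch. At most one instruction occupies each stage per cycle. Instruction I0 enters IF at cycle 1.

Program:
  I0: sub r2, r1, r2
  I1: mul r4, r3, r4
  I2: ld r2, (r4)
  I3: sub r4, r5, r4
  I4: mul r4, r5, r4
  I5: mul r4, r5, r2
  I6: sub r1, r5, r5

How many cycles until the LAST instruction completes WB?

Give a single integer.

Answer: 15

Derivation:
I0 sub r2 <- r1,r2: IF@1 ID@2 stall=0 (-) EX@3 MEM@4 WB@5
I1 mul r4 <- r3,r4: IF@2 ID@3 stall=0 (-) EX@4 MEM@5 WB@6
I2 ld r2 <- r4: IF@3 ID@4 stall=2 (RAW on I1.r4 (WB@6)) EX@7 MEM@8 WB@9
I3 sub r4 <- r5,r4: IF@4 ID@7 stall=0 (-) EX@8 MEM@9 WB@10
I4 mul r4 <- r5,r4: IF@7 ID@8 stall=2 (RAW on I3.r4 (WB@10)) EX@11 MEM@12 WB@13
I5 mul r4 <- r5,r2: IF@8 ID@11 stall=0 (-) EX@12 MEM@13 WB@14
I6 sub r1 <- r5,r5: IF@11 ID@12 stall=0 (-) EX@13 MEM@14 WB@15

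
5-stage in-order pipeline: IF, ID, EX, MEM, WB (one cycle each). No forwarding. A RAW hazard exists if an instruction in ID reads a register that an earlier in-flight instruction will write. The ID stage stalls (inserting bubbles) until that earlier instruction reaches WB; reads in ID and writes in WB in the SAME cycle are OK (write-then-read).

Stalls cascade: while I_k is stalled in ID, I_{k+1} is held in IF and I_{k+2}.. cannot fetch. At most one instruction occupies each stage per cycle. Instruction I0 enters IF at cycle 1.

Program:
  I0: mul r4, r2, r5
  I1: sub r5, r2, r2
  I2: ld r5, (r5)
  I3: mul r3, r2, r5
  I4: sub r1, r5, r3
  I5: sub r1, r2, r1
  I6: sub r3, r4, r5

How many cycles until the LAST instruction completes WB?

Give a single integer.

Answer: 19

Derivation:
I0 mul r4 <- r2,r5: IF@1 ID@2 stall=0 (-) EX@3 MEM@4 WB@5
I1 sub r5 <- r2,r2: IF@2 ID@3 stall=0 (-) EX@4 MEM@5 WB@6
I2 ld r5 <- r5: IF@3 ID@4 stall=2 (RAW on I1.r5 (WB@6)) EX@7 MEM@8 WB@9
I3 mul r3 <- r2,r5: IF@4 ID@7 stall=2 (RAW on I2.r5 (WB@9)) EX@10 MEM@11 WB@12
I4 sub r1 <- r5,r3: IF@7 ID@10 stall=2 (RAW on I3.r3 (WB@12)) EX@13 MEM@14 WB@15
I5 sub r1 <- r2,r1: IF@10 ID@13 stall=2 (RAW on I4.r1 (WB@15)) EX@16 MEM@17 WB@18
I6 sub r3 <- r4,r5: IF@13 ID@16 stall=0 (-) EX@17 MEM@18 WB@19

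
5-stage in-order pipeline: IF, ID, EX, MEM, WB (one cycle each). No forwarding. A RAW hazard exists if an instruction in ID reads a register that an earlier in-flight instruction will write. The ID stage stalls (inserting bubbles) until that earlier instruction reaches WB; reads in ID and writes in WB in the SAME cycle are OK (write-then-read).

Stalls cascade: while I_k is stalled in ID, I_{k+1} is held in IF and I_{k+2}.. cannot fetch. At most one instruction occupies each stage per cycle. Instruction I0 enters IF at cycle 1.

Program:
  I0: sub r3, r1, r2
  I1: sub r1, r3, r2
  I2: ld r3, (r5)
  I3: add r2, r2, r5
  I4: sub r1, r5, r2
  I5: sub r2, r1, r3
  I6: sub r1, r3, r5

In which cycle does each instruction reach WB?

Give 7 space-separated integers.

I0 sub r3 <- r1,r2: IF@1 ID@2 stall=0 (-) EX@3 MEM@4 WB@5
I1 sub r1 <- r3,r2: IF@2 ID@3 stall=2 (RAW on I0.r3 (WB@5)) EX@6 MEM@7 WB@8
I2 ld r3 <- r5: IF@3 ID@6 stall=0 (-) EX@7 MEM@8 WB@9
I3 add r2 <- r2,r5: IF@6 ID@7 stall=0 (-) EX@8 MEM@9 WB@10
I4 sub r1 <- r5,r2: IF@7 ID@8 stall=2 (RAW on I3.r2 (WB@10)) EX@11 MEM@12 WB@13
I5 sub r2 <- r1,r3: IF@8 ID@11 stall=2 (RAW on I4.r1 (WB@13)) EX@14 MEM@15 WB@16
I6 sub r1 <- r3,r5: IF@11 ID@14 stall=0 (-) EX@15 MEM@16 WB@17

Answer: 5 8 9 10 13 16 17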